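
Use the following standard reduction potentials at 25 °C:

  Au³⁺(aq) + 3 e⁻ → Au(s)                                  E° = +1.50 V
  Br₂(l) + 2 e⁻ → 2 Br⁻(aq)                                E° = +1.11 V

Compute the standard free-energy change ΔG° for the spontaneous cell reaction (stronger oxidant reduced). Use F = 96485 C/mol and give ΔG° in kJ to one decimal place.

-225.8 kJ

Au³⁺/Au (E° = +1.50 V) is the cathode; Br₂/Br⁻ (E° = +1.11 V) is the anode, so E°cell = +0.39 V.
Balancing electrons gives n = 6 (lcm of 3 and 2).
ΔG° = −nFE° = −(6)(96485)(+0.39) = -225,775 J = -225.8 kJ.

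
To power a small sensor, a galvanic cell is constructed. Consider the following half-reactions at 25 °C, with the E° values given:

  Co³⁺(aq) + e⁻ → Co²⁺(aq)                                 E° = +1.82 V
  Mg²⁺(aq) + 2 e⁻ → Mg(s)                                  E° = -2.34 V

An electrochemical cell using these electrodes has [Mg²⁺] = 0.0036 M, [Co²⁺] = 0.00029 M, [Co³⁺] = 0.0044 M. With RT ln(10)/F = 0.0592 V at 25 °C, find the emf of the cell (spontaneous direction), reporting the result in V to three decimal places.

Co³⁺/Co²⁺ is the cathode (higher E°), Mg²⁺/Mg the anode: E°cell = +1.82 − (-2.34) = +4.16 V, n = 2.
Overall: 2 Co³⁺(aq) + Mg(s) → 2 Co²⁺(aq) + Mg²⁺(aq)
Q = [Co²⁺]^2·[Mg²⁺] / ([Co³⁺]^2); log Q = -4.806.
E = E° − (0.0592/n) log Q = +4.16 − (0.0592/2)(-4.806) = +4.302 V.

+4.302 V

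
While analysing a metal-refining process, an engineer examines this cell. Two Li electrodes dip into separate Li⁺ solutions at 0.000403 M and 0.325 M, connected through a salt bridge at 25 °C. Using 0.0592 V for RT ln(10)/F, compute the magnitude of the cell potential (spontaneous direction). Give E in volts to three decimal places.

For a concentration cell E°cell = 0. The 0.325 M side is the cathode (reduction is favoured where [Li⁺] is higher).
With n = 1, E = −(0.0592/1) log([Li⁺]ₐₙ/[Li⁺]꜀ₐₜ) = −(0.0592/1) log(0.000403/0.325) = −(0.0592/1)(-2.907) = +0.172 V.

+0.172 V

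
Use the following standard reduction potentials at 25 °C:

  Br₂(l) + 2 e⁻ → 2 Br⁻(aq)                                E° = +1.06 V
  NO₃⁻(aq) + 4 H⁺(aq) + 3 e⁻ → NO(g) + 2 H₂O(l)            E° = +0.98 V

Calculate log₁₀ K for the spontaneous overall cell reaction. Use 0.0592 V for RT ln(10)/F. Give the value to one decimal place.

8.1

Cathode: Br₂/Br⁻; anode: NO₃⁻/NO. E°cell = +0.08 V, n = 6.
log K = nE°cell / 0.0592 = (6)(+0.08) / 0.0592 = 8.1.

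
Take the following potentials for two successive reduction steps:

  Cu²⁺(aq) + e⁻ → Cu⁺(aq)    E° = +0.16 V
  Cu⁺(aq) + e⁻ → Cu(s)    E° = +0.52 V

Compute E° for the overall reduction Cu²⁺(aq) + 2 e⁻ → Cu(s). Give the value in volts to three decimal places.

Since ΔG° = −nFE° is additive over sequential reductions, n₃E°₃ = n₁E°₁ + n₂E°₂.
E°₃ = (1×+0.16 + 1×+0.52) / 2 = (+0.680) / 2 = +0.340 V.

+0.340 V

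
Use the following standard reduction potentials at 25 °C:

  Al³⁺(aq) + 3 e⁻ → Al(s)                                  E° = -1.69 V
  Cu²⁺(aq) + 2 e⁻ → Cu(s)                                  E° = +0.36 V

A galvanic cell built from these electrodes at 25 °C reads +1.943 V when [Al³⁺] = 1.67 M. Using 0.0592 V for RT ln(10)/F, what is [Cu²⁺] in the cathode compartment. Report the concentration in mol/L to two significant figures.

Cu²⁺/Cu is the cathode, Al³⁺/Al the anode: E°cell = +2.05 V, n = 6.
Overall reaction: 3 Cu²⁺(aq) + 2 Al(s) → 3 Cu(s) + 2 Al³⁺(aq); Q = [Al³⁺]^2/[Cu²⁺]^3.
From E = E° − (0.0592/n) log Q: log Q = (E° − E)·n/0.0592 = (+2.05 − (+1.943))·6/0.0592 = 10.8446.
So 3·log[Cu²⁺] = 2·log(1.67) − log Q = 0.4454 − (10.8446) = -10.3992; log[Cu²⁺] = -10.3992 / 3 = -3.4664; [Cu²⁺] = 10^(-3.4664) ≈ 0.00034 M.

0.00034 M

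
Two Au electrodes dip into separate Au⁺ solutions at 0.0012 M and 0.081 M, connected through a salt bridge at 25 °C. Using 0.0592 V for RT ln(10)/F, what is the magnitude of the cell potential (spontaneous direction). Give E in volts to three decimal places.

+0.108 V

For a concentration cell E°cell = 0. The 0.081 M side is the cathode (reduction is favoured where [Au⁺] is higher).
With n = 1, E = −(0.0592/1) log([Au⁺]ₐₙ/[Au⁺]꜀ₐₜ) = −(0.0592/1) log(0.0012/0.081) = −(0.0592/1)(-1.829) = +0.108 V.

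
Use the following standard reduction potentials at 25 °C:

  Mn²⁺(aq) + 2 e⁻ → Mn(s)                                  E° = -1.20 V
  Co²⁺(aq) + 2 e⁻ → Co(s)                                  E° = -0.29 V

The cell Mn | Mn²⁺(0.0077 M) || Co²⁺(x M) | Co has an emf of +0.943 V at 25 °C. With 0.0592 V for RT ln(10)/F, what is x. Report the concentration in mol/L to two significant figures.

Co²⁺/Co is the cathode, Mn²⁺/Mn the anode: E°cell = +0.91 V, n = 2.
Overall reaction: Co²⁺(aq) + Mn(s) → Co(s) + Mn²⁺(aq); Q = [Mn²⁺]^1/[Co²⁺]^1.
From E = E° − (0.0592/n) log Q: log Q = (E° − E)·n/0.0592 = (+0.91 − (+0.943))·2/0.0592 = -1.1149.
So 1·log[Co²⁺] = 1·log(0.0077) − log Q = -2.1135 − (-1.1149) = -0.9986; [Co²⁺] = 10^(-0.9986) ≈ 0.10 M.

0.10 M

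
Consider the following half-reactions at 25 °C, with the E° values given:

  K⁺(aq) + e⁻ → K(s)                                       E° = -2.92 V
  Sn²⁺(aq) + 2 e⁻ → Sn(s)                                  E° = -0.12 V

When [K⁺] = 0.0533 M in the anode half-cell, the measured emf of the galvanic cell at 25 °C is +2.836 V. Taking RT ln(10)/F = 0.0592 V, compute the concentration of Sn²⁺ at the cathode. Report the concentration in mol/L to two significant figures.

Sn²⁺/Sn is the cathode, K⁺/K the anode: E°cell = +2.80 V, n = 2.
Overall reaction: Sn²⁺(aq) + 2 K(s) → Sn(s) + 2 K⁺(aq); Q = [K⁺]^2/[Sn²⁺]^1.
From E = E° − (0.0592/n) log Q: log Q = (E° − E)·n/0.0592 = (+2.80 − (+2.836))·2/0.0592 = -1.2162.
So 1·log[Sn²⁺] = 2·log(0.0533) − log Q = -2.5465 − (-1.2162) = -1.3303; [Sn²⁺] = 10^(-1.3303) ≈ 0.047 M.

0.047 M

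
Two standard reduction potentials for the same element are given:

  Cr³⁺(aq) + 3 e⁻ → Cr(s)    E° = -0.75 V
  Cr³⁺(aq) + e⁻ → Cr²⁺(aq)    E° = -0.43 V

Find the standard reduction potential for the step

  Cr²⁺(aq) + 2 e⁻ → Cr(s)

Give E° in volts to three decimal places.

-0.910 V

Sequential free energies add, so n₃E°₃ = n₁E°₁ + n₂E°₂.
With n₃ = 3, and the known step contributing 1×(-0.43) V, the unknown satisfies 2·E° = 3×(-0.75) − 1×(-0.43) = -1.820.
E° = -1.820 / 2 = -0.910 V.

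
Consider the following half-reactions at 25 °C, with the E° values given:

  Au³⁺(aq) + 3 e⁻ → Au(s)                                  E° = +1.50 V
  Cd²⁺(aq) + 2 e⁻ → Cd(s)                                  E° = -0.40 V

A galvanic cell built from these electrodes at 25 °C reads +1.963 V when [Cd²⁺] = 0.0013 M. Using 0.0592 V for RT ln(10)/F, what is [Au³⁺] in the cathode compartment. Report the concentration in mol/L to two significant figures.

Au³⁺/Au is the cathode, Cd²⁺/Cd the anode: E°cell = +1.90 V, n = 6.
Overall reaction: 2 Au³⁺(aq) + 3 Cd(s) → 2 Au(s) + 3 Cd²⁺(aq); Q = [Cd²⁺]^3/[Au³⁺]^2.
From E = E° − (0.0592/n) log Q: log Q = (E° − E)·n/0.0592 = (+1.90 − (+1.963))·6/0.0592 = -6.3851.
So 2·log[Au³⁺] = 3·log(0.0013) − log Q = -8.6582 − (-6.3851) = -2.2731; log[Au³⁺] = -2.2731 / 2 = -1.1365; [Au³⁺] = 10^(-1.1365) ≈ 0.073 M.

0.073 M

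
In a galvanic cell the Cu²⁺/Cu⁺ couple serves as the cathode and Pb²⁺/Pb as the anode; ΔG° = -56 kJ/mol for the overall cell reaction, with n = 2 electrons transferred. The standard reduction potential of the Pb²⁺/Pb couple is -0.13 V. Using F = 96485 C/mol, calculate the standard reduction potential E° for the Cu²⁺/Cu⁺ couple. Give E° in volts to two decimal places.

E°cell = −ΔG°/(nF) = −(-56×10³)/((2)(96485)) = +0.290 V.
Since Cu²⁺/Cu⁺ is the cathode and Pb²⁺/Pb the anode, E°cell = E°(Cu²⁺/Cu⁺) − E°(Pb²⁺/Pb).
So E°(Cu²⁺/Cu⁺) = E°cell + E°(Pb²⁺/Pb) = +0.290 + (-0.13) = +0.16 V.

+0.16 V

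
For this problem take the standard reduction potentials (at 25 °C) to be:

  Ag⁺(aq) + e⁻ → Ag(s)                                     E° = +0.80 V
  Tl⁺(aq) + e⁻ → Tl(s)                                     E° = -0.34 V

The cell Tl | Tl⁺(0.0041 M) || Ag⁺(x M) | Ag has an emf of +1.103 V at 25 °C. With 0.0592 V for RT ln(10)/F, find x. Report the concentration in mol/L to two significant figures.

Ag⁺/Ag is the cathode, Tl⁺/Tl the anode: E°cell = +1.14 V, n = 1.
Overall reaction: Ag⁺(aq) + Tl(s) → Ag(s) + Tl⁺(aq); Q = [Tl⁺]^1/[Ag⁺]^1.
From E = E° − (0.0592/n) log Q: log Q = (E° − E)·n/0.0592 = (+1.14 − (+1.103))·1/0.0592 = 0.6250.
So 1·log[Ag⁺] = 1·log(0.0041) − log Q = -2.3872 − (0.6250) = -3.0122; [Ag⁺] = 10^(-3.0122) ≈ 0.00097 M.

0.00097 M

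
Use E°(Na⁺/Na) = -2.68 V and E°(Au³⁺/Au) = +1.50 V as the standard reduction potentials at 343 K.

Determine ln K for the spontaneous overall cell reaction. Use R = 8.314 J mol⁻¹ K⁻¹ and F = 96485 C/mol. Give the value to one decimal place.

424.3

Cathode: Au³⁺/Au; anode: Na⁺/Na. E°cell = (+1.50) − (-2.68) = +4.18 V, with n = 3.
ΔG° = −nFE° = −RT ln K, so ln K = nFE°/(RT) = (3)(96485)(+4.18) / ((8.314)(343)) = 424.281.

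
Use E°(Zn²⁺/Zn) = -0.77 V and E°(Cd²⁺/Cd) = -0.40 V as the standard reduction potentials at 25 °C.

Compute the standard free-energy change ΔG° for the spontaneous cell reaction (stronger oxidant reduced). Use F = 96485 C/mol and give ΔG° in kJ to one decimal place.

-71.4 kJ

Cd²⁺/Cd (E° = -0.40 V) is the cathode; Zn²⁺/Zn (E° = -0.77 V) is the anode, so E°cell = +0.37 V.
Balancing electrons gives n = 2 (lcm of 2 and 2).
ΔG° = −nFE° = −(2)(96485)(+0.37) = -71,399 J = -71.4 kJ.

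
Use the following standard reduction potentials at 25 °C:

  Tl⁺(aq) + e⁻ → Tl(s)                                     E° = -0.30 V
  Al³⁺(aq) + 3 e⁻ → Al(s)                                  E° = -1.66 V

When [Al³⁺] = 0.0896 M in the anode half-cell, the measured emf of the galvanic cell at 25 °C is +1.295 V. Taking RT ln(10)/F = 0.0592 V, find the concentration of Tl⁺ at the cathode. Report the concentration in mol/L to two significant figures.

Tl⁺/Tl is the cathode, Al³⁺/Al the anode: E°cell = +1.36 V, n = 3.
Overall reaction: 3 Tl⁺(aq) + Al(s) → 3 Tl(s) + Al³⁺(aq); Q = [Al³⁺]^1/[Tl⁺]^3.
From E = E° − (0.0592/n) log Q: log Q = (E° − E)·n/0.0592 = (+1.36 − (+1.295))·3/0.0592 = 3.2939.
So 3·log[Tl⁺] = 1·log(0.0896) − log Q = -1.0477 − (3.2939) = -4.3416; log[Tl⁺] = -4.3416 / 3 = -1.4472; [Tl⁺] = 10^(-1.4472) ≈ 0.036 M.

0.036 M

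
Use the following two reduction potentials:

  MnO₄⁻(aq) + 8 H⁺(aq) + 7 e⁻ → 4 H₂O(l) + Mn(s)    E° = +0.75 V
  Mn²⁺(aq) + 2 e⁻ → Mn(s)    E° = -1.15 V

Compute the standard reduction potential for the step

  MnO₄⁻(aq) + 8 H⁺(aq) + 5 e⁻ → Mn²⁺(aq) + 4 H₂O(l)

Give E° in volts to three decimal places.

Sequential free energies add, so n₃E°₃ = n₁E°₁ + n₂E°₂.
With n₃ = 7, and the known step contributing 2×(-1.15) V, the unknown satisfies 5·E° = 7×(+0.75) − 2×(-1.15) = +7.550.
E° = +7.550 / 5 = +1.510 V.

+1.510 V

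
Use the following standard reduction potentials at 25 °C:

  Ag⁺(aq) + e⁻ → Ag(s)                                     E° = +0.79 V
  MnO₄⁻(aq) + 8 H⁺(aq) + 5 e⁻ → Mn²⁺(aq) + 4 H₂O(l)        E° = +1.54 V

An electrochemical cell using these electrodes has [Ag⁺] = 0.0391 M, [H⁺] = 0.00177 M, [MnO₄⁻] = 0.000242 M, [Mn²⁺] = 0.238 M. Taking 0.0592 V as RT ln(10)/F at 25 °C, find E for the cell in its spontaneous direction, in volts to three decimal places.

+0.537 V

MnO₄⁻/Mn²⁺ is the cathode (higher E°), Ag⁺/Ag the anode: E°cell = +1.54 − (+0.79) = +0.75 V, n = 5.
Overall: MnO₄⁻(aq) + 8 H⁺(aq) + 5 Ag(s) → Mn²⁺(aq) + 4 H₂O(l) + 5 Ag⁺(aq)
Q = [Mn²⁺]·[Ag⁺]^5 / ([MnO₄⁻]·[H⁺]^8); log Q = 17.970.
E = E° − (0.0592/n) log Q = +0.75 − (0.0592/5)(17.970) = +0.537 V.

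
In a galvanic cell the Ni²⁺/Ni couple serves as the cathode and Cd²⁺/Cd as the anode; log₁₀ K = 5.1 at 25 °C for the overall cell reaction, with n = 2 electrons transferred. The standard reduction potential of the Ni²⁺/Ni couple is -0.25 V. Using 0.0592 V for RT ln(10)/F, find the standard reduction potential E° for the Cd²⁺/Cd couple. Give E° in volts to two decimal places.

-0.40 V

E°cell = (0.0592/n)·log K = (0.0592/2)(5.1) = +0.151 V.
Since Ni²⁺/Ni is the cathode and Cd²⁺/Cd the anode, E°cell = E°(Ni²⁺/Ni) − E°(Cd²⁺/Cd).
So E°(Cd²⁺/Cd) = E°(Ni²⁺/Ni) − E°cell = (-0.25) − (+0.151) = -0.40 V.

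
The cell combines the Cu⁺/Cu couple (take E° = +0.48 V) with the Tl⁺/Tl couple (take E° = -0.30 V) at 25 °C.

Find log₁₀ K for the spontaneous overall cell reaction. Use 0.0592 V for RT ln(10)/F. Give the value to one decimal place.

Cathode: Cu⁺/Cu; anode: Tl⁺/Tl. E°cell = +0.78 V, n = 1.
log K = nE°cell / 0.0592 = (1)(+0.78) / 0.0592 = 13.2.

13.2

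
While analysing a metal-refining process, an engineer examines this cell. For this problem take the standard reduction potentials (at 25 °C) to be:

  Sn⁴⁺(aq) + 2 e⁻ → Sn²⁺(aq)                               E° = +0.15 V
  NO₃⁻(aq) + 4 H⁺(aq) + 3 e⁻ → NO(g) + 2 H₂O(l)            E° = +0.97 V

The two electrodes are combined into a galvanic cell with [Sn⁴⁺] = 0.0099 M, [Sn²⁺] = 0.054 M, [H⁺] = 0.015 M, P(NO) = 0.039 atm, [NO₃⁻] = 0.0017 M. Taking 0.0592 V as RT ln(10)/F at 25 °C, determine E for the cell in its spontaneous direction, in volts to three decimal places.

NO₃⁻/NO is the cathode (higher E°), Sn⁴⁺/Sn²⁺ the anode: E°cell = +0.97 − (+0.15) = +0.82 V, n = 6.
Overall: 2 NO₃⁻(aq) + 8 H⁺(aq) + 3 Sn²⁺(aq) → 2 NO(g) + 4 H₂O(l) + 3 Sn⁴⁺(aq)
Q = P(NO)^2·[Sn⁴⁺]^3 / ([NO₃⁻]^2·[H⁺]^8·[Sn²⁺]^3); log Q = 15.102.
E = E° − (0.0592/n) log Q = +0.82 − (0.0592/6)(15.102) = +0.671 V.

+0.671 V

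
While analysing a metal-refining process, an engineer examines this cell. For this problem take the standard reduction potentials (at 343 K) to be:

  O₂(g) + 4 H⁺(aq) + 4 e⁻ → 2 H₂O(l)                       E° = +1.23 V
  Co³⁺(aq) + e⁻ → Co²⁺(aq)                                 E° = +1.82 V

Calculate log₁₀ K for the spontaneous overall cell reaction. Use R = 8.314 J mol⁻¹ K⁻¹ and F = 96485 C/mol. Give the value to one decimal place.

Cathode: Co³⁺/Co²⁺; anode: O₂/H₂O. E°cell = (+1.82) − (+1.23) = +0.59 V, with n = 4.
ΔG° = −nFE° = −RT ln K, so ln K = nFE°/(RT) = (4)(96485)(+0.59) / ((8.314)(343)) = 79.849.
log₁₀ K = 79.849 / ln 10 = 34.7.

34.7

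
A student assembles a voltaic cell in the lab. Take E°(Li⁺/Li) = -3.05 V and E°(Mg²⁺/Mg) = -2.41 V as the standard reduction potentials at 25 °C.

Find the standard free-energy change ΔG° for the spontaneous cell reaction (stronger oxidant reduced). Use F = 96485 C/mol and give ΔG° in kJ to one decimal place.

Mg²⁺/Mg (E° = -2.41 V) is the cathode; Li⁺/Li (E° = -3.05 V) is the anode, so E°cell = +0.64 V.
Balancing electrons gives n = 2 (lcm of 2 and 1).
ΔG° = −nFE° = −(2)(96485)(+0.64) = -123,501 J = -123.5 kJ.

-123.5 kJ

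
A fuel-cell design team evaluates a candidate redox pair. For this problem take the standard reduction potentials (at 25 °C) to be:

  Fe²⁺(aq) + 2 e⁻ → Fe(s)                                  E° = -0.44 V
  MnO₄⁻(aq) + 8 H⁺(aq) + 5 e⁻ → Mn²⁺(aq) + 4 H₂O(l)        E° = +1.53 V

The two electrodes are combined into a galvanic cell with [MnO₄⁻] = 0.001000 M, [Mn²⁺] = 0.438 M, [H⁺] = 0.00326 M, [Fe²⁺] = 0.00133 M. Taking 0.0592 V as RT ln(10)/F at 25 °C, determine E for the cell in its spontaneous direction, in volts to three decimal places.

MnO₄⁻/Mn²⁺ is the cathode (higher E°), Fe²⁺/Fe the anode: E°cell = +1.53 − (-0.44) = +1.97 V, n = 10.
Overall: 2 MnO₄⁻(aq) + 16 H⁺(aq) + 5 Fe(s) → 2 Mn²⁺(aq) + 8 H₂O(l) + 5 Fe²⁺(aq)
Q = [Mn²⁺]^2·[Fe²⁺]^5 / ([MnO₄⁻]^2·[H⁺]^16); log Q = 30.691.
E = E° − (0.0592/n) log Q = +1.97 − (0.0592/10)(30.691) = +1.788 V.

+1.788 V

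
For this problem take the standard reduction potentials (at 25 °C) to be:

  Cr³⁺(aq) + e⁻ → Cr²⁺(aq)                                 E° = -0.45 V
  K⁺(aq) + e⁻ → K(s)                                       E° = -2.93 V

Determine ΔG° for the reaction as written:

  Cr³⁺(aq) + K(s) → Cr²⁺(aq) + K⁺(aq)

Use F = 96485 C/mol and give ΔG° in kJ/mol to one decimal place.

-239.3 kJ/mol

As written, Cr³⁺/Cr²⁺ is reduced (cathode) and K⁺/K is oxidised (anode), so E°cell = (-0.45) − (-2.93) = +2.48 V.
Balancing electrons gives n = 1.
ΔG° = −nFE° = −(1)(96485)(+2.48) = -239,283 J = -239.3 kJ/mol.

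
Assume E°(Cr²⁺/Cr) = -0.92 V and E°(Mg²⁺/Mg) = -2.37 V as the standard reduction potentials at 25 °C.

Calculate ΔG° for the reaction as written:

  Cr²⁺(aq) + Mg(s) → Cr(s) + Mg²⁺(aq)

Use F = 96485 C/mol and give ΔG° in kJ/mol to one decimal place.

-279.8 kJ/mol

As written, Cr²⁺/Cr is reduced (cathode) and Mg²⁺/Mg is oxidised (anode), so E°cell = (-0.92) − (-2.37) = +1.45 V.
Balancing electrons gives n = 2.
ΔG° = −nFE° = −(2)(96485)(+1.45) = -279,806 J = -279.8 kJ/mol.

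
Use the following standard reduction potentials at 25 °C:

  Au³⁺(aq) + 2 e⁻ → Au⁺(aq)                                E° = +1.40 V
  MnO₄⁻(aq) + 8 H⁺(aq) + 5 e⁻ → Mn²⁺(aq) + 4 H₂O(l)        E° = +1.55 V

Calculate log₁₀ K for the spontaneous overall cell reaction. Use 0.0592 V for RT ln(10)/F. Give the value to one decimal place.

Cathode: MnO₄⁻/Mn²⁺; anode: Au³⁺/Au⁺. E°cell = +0.15 V, n = 10.
log K = nE°cell / 0.0592 = (10)(+0.15) / 0.0592 = 25.3.

25.3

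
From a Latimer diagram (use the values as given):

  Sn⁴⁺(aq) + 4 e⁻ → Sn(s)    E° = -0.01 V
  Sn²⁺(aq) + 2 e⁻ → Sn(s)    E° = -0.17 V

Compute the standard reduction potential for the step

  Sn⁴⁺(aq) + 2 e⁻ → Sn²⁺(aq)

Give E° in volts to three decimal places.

Sequential free energies add, so n₃E°₃ = n₁E°₁ + n₂E°₂.
With n₃ = 4, and the known step contributing 2×(-0.17) V, the unknown satisfies 2·E° = 4×(-0.01) − 2×(-0.17) = +0.300.
E° = +0.300 / 2 = +0.150 V.

+0.150 V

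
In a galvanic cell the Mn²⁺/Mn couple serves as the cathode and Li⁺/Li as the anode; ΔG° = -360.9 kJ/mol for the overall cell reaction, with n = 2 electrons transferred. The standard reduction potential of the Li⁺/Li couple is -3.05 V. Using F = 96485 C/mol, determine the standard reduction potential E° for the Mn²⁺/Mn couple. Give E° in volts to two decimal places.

-1.18 V

E°cell = −ΔG°/(nF) = −(-360.9×10³)/((2)(96485)) = +1.870 V.
Since Mn²⁺/Mn is the cathode and Li⁺/Li the anode, E°cell = E°(Mn²⁺/Mn) − E°(Li⁺/Li).
So E°(Mn²⁺/Mn) = E°cell + E°(Li⁺/Li) = +1.870 + (-3.05) = -1.18 V.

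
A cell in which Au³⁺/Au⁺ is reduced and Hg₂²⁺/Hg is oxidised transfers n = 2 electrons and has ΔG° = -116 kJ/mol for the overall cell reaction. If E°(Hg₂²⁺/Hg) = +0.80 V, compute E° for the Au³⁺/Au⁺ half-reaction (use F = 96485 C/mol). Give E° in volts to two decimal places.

+1.40 V

E°cell = −ΔG°/(nF) = −(-116×10³)/((2)(96485)) = +0.601 V.
Since Au³⁺/Au⁺ is the cathode and Hg₂²⁺/Hg the anode, E°cell = E°(Au³⁺/Au⁺) − E°(Hg₂²⁺/Hg).
So E°(Au³⁺/Au⁺) = E°cell + E°(Hg₂²⁺/Hg) = +0.601 + (+0.80) = +1.40 V.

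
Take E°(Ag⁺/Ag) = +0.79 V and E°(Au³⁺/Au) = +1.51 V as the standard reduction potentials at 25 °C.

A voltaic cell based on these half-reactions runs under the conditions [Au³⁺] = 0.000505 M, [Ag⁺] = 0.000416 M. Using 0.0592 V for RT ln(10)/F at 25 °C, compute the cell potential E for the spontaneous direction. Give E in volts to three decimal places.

Au³⁺/Au is the cathode (higher E°), Ag⁺/Ag the anode: E°cell = +1.51 − (+0.79) = +0.72 V, n = 3.
Overall: Au³⁺(aq) + 3 Ag(s) → Au(s) + 3 Ag⁺(aq)
Q = [Ag⁺]^3 / ([Au³⁺]); log Q = -6.846.
E = E° − (0.0592/n) log Q = +0.72 − (0.0592/3)(-6.846) = +0.855 V.

+0.855 V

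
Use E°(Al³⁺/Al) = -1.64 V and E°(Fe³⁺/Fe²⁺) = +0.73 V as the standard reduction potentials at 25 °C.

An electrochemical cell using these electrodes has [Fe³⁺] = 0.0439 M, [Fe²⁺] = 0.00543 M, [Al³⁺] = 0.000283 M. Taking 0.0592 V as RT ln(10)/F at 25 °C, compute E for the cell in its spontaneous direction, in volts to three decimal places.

Fe³⁺/Fe²⁺ is the cathode (higher E°), Al³⁺/Al the anode: E°cell = +0.73 − (-1.64) = +2.37 V, n = 3.
Overall: 3 Fe³⁺(aq) + Al(s) → 3 Fe²⁺(aq) + Al³⁺(aq)
Q = [Fe²⁺]^3·[Al³⁺] / ([Fe³⁺]^3); log Q = -6.271.
E = E° − (0.0592/n) log Q = +2.37 − (0.0592/3)(-6.271) = +2.494 V.

+2.494 V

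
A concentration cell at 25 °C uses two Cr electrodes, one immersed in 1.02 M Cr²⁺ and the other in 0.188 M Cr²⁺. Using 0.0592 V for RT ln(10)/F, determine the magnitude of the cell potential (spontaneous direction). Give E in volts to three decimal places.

For a concentration cell E°cell = 0. The 1.02 M side is the cathode (reduction is favoured where [Cr²⁺] is higher).
With n = 2, E = −(0.0592/2) log([Cr²⁺]ₐₙ/[Cr²⁺]꜀ₐₜ) = −(0.0592/2) log(0.188/1.02) = −(0.0592/2)(-0.734) = +0.022 V.

+0.022 V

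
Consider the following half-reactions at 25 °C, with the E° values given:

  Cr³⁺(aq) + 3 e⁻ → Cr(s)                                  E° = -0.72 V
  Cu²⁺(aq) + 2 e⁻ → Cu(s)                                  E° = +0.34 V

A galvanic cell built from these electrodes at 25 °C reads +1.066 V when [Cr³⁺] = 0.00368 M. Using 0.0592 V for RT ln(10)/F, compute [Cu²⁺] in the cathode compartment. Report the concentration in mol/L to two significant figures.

Cu²⁺/Cu is the cathode, Cr³⁺/Cr the anode: E°cell = +1.06 V, n = 6.
Overall reaction: 3 Cu²⁺(aq) + 2 Cr(s) → 3 Cu(s) + 2 Cr³⁺(aq); Q = [Cr³⁺]^2/[Cu²⁺]^3.
From E = E° − (0.0592/n) log Q: log Q = (E° − E)·n/0.0592 = (+1.06 − (+1.066))·6/0.0592 = -0.6081.
So 3·log[Cu²⁺] = 2·log(0.00368) − log Q = -4.8683 − (-0.6081) = -4.2602; log[Cu²⁺] = -4.2602 / 3 = -1.4201; [Cu²⁺] = 10^(-1.4201) ≈ 0.038 M.

0.038 M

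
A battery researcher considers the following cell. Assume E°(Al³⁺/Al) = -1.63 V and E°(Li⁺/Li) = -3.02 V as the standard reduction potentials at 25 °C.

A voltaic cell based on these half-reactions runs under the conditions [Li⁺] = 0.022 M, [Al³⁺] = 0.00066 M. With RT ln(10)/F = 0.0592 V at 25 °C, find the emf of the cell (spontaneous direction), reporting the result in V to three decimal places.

+1.425 V

Al³⁺/Al is the cathode (higher E°), Li⁺/Li the anode: E°cell = -1.63 − (-3.02) = +1.39 V, n = 3.
Overall: Al³⁺(aq) + 3 Li(s) → Al(s) + 3 Li⁺(aq)
Q = [Li⁺]^3 / ([Al³⁺]); log Q = -1.792.
E = E° − (0.0592/n) log Q = +1.39 − (0.0592/3)(-1.792) = +1.425 V.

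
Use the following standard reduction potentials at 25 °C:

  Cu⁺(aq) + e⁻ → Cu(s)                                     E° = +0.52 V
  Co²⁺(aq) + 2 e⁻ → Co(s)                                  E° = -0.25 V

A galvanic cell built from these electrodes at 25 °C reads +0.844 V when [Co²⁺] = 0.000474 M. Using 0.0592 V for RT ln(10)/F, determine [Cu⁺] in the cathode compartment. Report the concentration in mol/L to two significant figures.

0.39 M

Cu⁺/Cu is the cathode, Co²⁺/Co the anode: E°cell = +0.77 V, n = 2.
Overall reaction: 2 Cu⁺(aq) + Co(s) → 2 Cu(s) + Co²⁺(aq); Q = [Co²⁺]^1/[Cu⁺]^2.
From E = E° − (0.0592/n) log Q: log Q = (E° − E)·n/0.0592 = (+0.77 − (+0.844))·2/0.0592 = -2.5000.
So 2·log[Cu⁺] = 1·log(0.000474) − log Q = -3.3242 − (-2.5000) = -0.8242; log[Cu⁺] = -0.8242 / 2 = -0.4121; [Cu⁺] = 10^(-0.4121) ≈ 0.39 M.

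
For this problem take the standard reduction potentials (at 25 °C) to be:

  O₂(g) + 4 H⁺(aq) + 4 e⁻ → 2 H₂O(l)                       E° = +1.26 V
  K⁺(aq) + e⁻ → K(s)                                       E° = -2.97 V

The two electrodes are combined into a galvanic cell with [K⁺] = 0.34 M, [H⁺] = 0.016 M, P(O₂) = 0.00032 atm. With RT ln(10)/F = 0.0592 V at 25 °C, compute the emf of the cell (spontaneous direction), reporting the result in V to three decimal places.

O₂/H₂O is the cathode (higher E°), K⁺/K the anode: E°cell = +1.26 − (-2.97) = +4.23 V, n = 4.
Overall: O₂(g) + 4 H⁺(aq) + 4 K(s) → 2 H₂O(l) + 4 K⁺(aq)
Q = [K⁺]^4 / (P(O₂)·[H⁺]^4); log Q = 8.804.
E = E° − (0.0592/n) log Q = +4.23 − (0.0592/4)(8.804) = +4.100 V.

+4.100 V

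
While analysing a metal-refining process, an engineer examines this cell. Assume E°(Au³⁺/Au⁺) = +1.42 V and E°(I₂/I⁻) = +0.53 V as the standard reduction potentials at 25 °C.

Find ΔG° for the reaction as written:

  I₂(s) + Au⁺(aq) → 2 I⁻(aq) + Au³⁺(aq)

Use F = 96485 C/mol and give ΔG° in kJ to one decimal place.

+171.7 kJ

As written, I₂/I⁻ is reduced (cathode) and Au³⁺/Au⁺ is oxidised (anode), so E°cell = (+0.53) − (+1.42) = -0.89 V.
Balancing electrons gives n = 2.
ΔG° = −nFE° = −(2)(96485)(-0.89) = 171,743 J = +171.7 kJ.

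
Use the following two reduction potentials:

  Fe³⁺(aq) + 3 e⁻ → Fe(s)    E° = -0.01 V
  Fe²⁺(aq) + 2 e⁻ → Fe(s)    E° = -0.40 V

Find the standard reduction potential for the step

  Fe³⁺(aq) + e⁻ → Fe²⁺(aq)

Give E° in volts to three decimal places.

Sequential free energies add, so n₃E°₃ = n₁E°₁ + n₂E°₂.
With n₃ = 3, and the known step contributing 2×(-0.40) V, the unknown satisfies 1·E° = 3×(-0.01) − 2×(-0.40) = +0.770.
E° = +0.770 / 1 = +0.770 V.

+0.770 V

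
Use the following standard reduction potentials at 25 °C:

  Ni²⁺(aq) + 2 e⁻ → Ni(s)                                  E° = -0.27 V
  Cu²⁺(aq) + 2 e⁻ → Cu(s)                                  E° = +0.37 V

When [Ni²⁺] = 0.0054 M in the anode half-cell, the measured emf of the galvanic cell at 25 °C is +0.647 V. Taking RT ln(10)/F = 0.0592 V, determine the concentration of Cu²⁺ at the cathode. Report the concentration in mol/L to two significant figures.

0.0093 M

Cu²⁺/Cu is the cathode, Ni²⁺/Ni the anode: E°cell = +0.64 V, n = 2.
Overall reaction: Cu²⁺(aq) + Ni(s) → Cu(s) + Ni²⁺(aq); Q = [Ni²⁺]^1/[Cu²⁺]^1.
From E = E° − (0.0592/n) log Q: log Q = (E° − E)·n/0.0592 = (+0.64 − (+0.647))·2/0.0592 = -0.2365.
So 1·log[Cu²⁺] = 1·log(0.0054) − log Q = -2.2676 − (-0.2365) = -2.0311; [Cu²⁺] = 10^(-2.0311) ≈ 0.0093 M.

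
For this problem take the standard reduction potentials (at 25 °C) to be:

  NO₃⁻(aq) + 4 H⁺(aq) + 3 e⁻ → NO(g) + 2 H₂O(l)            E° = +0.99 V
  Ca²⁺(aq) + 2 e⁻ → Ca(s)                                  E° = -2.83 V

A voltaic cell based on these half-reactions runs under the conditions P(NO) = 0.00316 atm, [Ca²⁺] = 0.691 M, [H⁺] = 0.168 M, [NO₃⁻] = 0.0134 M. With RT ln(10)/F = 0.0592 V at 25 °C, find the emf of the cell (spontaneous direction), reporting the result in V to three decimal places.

NO₃⁻/NO is the cathode (higher E°), Ca²⁺/Ca the anode: E°cell = +0.99 − (-2.83) = +3.82 V, n = 6.
Overall: 2 NO₃⁻(aq) + 8 H⁺(aq) + 3 Ca(s) → 2 NO(g) + 4 H₂O(l) + 3 Ca²⁺(aq)
Q = P(NO)^2·[Ca²⁺]^3 / ([NO₃⁻]^2·[H⁺]^8); log Q = 4.461.
E = E° − (0.0592/n) log Q = +3.82 − (0.0592/6)(4.461) = +3.776 V.

+3.776 V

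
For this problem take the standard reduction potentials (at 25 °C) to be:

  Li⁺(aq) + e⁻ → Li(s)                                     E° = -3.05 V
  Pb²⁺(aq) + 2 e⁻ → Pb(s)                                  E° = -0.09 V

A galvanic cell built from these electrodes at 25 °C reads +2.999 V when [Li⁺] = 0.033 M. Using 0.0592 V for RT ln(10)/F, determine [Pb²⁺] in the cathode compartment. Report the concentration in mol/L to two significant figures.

Pb²⁺/Pb is the cathode, Li⁺/Li the anode: E°cell = +2.96 V, n = 2.
Overall reaction: Pb²⁺(aq) + 2 Li(s) → Pb(s) + 2 Li⁺(aq); Q = [Li⁺]^2/[Pb²⁺]^1.
From E = E° − (0.0592/n) log Q: log Q = (E° − E)·n/0.0592 = (+2.96 − (+2.999))·2/0.0592 = -1.3176.
So 1·log[Pb²⁺] = 2·log(0.033) − log Q = -2.9630 − (-1.3176) = -1.6454; [Pb²⁺] = 10^(-1.6454) ≈ 0.023 M.

0.023 M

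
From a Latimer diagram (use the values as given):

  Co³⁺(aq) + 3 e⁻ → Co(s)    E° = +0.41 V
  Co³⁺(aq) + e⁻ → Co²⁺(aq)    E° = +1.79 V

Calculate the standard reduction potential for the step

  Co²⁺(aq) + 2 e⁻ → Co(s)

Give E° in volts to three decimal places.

Sequential free energies add, so n₃E°₃ = n₁E°₁ + n₂E°₂.
With n₃ = 3, and the known step contributing 1×(+1.79) V, the unknown satisfies 2·E° = 3×(+0.41) − 1×(+1.79) = -0.560.
E° = -0.560 / 2 = -0.280 V.

-0.280 V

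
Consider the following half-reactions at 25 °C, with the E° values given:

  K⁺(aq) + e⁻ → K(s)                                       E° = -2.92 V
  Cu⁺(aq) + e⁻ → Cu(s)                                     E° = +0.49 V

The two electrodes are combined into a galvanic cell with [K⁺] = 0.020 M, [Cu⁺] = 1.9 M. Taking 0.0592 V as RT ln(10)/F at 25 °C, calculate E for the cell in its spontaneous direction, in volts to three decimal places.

+3.527 V

Cu⁺/Cu is the cathode (higher E°), K⁺/K the anode: E°cell = +0.49 − (-2.92) = +3.41 V, n = 1.
Overall: Cu⁺(aq) + K(s) → Cu(s) + K⁺(aq)
Q = [K⁺] / ([Cu⁺]); log Q = -1.978.
E = E° − (0.0592/n) log Q = +3.41 − (0.0592/1)(-1.978) = +3.527 V.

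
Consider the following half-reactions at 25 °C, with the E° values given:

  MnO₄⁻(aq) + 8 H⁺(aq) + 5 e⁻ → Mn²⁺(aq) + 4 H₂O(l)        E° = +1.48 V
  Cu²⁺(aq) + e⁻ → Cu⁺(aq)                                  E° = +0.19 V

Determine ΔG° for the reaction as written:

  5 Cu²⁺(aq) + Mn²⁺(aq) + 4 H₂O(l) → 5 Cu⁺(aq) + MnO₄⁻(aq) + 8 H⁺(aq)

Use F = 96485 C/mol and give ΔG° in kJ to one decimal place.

+622.3 kJ

As written, Cu²⁺/Cu⁺ is reduced (cathode) and MnO₄⁻/Mn²⁺ is oxidised (anode), so E°cell = (+0.19) − (+1.48) = -1.29 V.
Balancing electrons gives n = 5.
ΔG° = −nFE° = −(5)(96485)(-1.29) = 622,328 J = +622.3 kJ.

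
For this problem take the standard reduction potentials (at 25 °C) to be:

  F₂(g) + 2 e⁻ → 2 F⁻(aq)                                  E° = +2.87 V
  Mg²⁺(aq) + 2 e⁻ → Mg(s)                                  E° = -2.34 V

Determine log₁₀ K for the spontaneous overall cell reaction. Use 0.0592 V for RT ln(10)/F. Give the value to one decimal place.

Cathode: F₂/F⁻; anode: Mg²⁺/Mg. E°cell = +5.21 V, n = 2.
log K = nE°cell / 0.0592 = (2)(+5.21) / 0.0592 = 176.0.

176.0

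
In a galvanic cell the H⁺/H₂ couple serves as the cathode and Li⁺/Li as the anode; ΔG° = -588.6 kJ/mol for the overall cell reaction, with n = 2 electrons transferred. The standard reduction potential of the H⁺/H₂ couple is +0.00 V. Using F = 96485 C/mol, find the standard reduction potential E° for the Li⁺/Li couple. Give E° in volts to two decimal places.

-3.05 V

E°cell = −ΔG°/(nF) = −(-588.6×10³)/((2)(96485)) = +3.050 V.
Since H⁺/H₂ is the cathode and Li⁺/Li the anode, E°cell = E°(H⁺/H₂) − E°(Li⁺/Li).
So E°(Li⁺/Li) = E°(H⁺/H₂) − E°cell = (+0.00) − (+3.050) = -3.05 V.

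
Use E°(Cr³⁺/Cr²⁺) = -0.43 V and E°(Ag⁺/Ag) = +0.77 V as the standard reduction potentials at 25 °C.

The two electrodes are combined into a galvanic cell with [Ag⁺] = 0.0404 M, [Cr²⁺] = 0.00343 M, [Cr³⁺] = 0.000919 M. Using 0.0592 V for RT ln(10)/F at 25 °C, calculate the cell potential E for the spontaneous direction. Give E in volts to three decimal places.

+1.151 V

Ag⁺/Ag is the cathode (higher E°), Cr³⁺/Cr²⁺ the anode: E°cell = +0.77 − (-0.43) = +1.20 V, n = 1.
Overall: Ag⁺(aq) + Cr²⁺(aq) → Ag(s) + Cr³⁺(aq)
Q = [Cr³⁺] / ([Ag⁺]·[Cr²⁺]); log Q = 0.822.
E = E° − (0.0592/n) log Q = +1.20 − (0.0592/1)(0.822) = +1.151 V.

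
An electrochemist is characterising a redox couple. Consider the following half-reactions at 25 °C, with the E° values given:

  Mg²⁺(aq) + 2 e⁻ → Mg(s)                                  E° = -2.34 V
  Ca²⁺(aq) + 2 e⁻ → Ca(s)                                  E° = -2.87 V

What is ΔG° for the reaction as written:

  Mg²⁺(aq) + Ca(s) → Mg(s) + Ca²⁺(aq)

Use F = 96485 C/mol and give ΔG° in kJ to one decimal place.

As written, Mg²⁺/Mg is reduced (cathode) and Ca²⁺/Ca is oxidised (anode), so E°cell = (-2.34) − (-2.87) = +0.53 V.
Balancing electrons gives n = 2.
ΔG° = −nFE° = −(2)(96485)(+0.53) = -102,274 J = -102.3 kJ.

-102.3 kJ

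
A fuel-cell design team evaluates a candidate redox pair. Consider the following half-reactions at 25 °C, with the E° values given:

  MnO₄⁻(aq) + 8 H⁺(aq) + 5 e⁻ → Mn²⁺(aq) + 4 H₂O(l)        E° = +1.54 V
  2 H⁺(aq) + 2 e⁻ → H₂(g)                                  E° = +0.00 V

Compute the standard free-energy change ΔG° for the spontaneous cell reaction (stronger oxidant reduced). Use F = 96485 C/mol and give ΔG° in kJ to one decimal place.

-1485.9 kJ

MnO₄⁻/Mn²⁺ (E° = +1.54 V) is the cathode; H⁺/H₂ (E° = +0.00 V) is the anode, so E°cell = +1.54 V.
Balancing electrons gives n = 10 (lcm of 5 and 2).
ΔG° = −nFE° = −(10)(96485)(+1.54) = -1,485,869 J = -1485.9 kJ.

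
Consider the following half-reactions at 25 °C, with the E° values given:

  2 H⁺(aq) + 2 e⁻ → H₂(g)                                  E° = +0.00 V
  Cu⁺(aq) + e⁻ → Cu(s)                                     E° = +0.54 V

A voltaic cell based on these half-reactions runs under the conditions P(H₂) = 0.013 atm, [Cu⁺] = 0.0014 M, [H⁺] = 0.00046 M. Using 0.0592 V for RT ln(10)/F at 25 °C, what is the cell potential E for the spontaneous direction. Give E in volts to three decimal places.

+0.513 V

Cu⁺/Cu is the cathode (higher E°), H⁺/H₂ the anode: E°cell = +0.54 − (+0.00) = +0.54 V, n = 2.
Overall: 2 Cu⁺(aq) + H₂(g) → 2 Cu(s) + 2 H⁺(aq)
Q = [H⁺]^2 / ([Cu⁺]^2·P(H₂)); log Q = 0.919.
E = E° − (0.0592/n) log Q = +0.54 − (0.0592/2)(0.919) = +0.513 V.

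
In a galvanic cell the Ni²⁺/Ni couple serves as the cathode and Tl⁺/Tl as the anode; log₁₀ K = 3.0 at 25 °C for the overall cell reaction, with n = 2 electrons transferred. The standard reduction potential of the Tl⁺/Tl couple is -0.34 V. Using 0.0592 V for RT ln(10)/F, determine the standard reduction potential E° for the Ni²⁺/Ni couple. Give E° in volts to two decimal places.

E°cell = (0.0592/n)·log K = (0.0592/2)(3.0) = +0.089 V.
Since Ni²⁺/Ni is the cathode and Tl⁺/Tl the anode, E°cell = E°(Ni²⁺/Ni) − E°(Tl⁺/Tl).
So E°(Ni²⁺/Ni) = E°cell + E°(Tl⁺/Tl) = +0.089 + (-0.34) = -0.25 V.

-0.25 V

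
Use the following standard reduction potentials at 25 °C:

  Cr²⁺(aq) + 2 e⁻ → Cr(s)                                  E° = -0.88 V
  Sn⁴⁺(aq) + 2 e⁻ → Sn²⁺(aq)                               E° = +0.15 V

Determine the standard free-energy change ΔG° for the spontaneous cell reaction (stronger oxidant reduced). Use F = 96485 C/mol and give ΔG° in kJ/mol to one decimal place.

-198.8 kJ/mol

Sn⁴⁺/Sn²⁺ (E° = +0.15 V) is the cathode; Cr²⁺/Cr (E° = -0.88 V) is the anode, so E°cell = +1.03 V.
Balancing electrons gives n = 2 (lcm of 2 and 2).
ΔG° = −nFE° = −(2)(96485)(+1.03) = -198,759 J = -198.8 kJ/mol.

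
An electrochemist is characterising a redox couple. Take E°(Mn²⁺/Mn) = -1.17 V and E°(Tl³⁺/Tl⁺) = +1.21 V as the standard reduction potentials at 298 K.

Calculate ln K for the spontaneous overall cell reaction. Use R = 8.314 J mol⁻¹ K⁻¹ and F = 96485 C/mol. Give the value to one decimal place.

185.4

Cathode: Tl³⁺/Tl⁺; anode: Mn²⁺/Mn. E°cell = (+1.21) − (-1.17) = +2.38 V, with n = 2.
ΔG° = −nFE° = −RT ln K, so ln K = nFE°/(RT) = (2)(96485)(+2.38) / ((8.314)(298)) = 185.370.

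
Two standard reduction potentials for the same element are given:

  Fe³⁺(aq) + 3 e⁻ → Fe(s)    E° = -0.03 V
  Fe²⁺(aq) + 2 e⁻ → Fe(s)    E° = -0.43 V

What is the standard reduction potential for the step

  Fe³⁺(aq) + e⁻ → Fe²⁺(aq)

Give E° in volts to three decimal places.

+0.770 V

Sequential free energies add, so n₃E°₃ = n₁E°₁ + n₂E°₂.
With n₃ = 3, and the known step contributing 2×(-0.43) V, the unknown satisfies 1·E° = 3×(-0.03) − 2×(-0.43) = +0.770.
E° = +0.770 / 1 = +0.770 V.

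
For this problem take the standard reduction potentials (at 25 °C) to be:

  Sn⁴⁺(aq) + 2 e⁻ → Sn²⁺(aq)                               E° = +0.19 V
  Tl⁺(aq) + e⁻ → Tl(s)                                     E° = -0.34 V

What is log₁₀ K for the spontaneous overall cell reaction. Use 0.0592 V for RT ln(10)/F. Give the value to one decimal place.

17.9

Cathode: Sn⁴⁺/Sn²⁺; anode: Tl⁺/Tl. E°cell = +0.53 V, n = 2.
log K = nE°cell / 0.0592 = (2)(+0.53) / 0.0592 = 17.9.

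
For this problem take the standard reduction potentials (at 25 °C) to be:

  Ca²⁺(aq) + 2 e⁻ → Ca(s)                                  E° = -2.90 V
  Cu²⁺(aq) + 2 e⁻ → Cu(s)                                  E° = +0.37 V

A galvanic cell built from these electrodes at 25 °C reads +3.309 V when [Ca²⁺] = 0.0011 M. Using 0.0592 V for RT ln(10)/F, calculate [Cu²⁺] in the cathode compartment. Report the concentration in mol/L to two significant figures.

0.023 M

Cu²⁺/Cu is the cathode, Ca²⁺/Ca the anode: E°cell = +3.27 V, n = 2.
Overall reaction: Cu²⁺(aq) + Ca(s) → Cu(s) + Ca²⁺(aq); Q = [Ca²⁺]^1/[Cu²⁺]^1.
From E = E° − (0.0592/n) log Q: log Q = (E° − E)·n/0.0592 = (+3.27 − (+3.309))·2/0.0592 = -1.3176.
So 1·log[Cu²⁺] = 1·log(0.0011) − log Q = -2.9586 − (-1.3176) = -1.6410; [Cu²⁺] = 10^(-1.6410) ≈ 0.023 M.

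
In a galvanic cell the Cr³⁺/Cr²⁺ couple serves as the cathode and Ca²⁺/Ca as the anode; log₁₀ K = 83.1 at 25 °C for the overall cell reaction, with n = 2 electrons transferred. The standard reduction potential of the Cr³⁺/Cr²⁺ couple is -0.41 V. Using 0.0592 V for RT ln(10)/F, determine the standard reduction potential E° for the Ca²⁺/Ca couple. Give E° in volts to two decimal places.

E°cell = (0.0592/n)·log K = (0.0592/2)(83.1) = +2.460 V.
Since Cr³⁺/Cr²⁺ is the cathode and Ca²⁺/Ca the anode, E°cell = E°(Cr³⁺/Cr²⁺) − E°(Ca²⁺/Ca).
So E°(Ca²⁺/Ca) = E°(Cr³⁺/Cr²⁺) − E°cell = (-0.41) − (+2.460) = -2.87 V.

-2.87 V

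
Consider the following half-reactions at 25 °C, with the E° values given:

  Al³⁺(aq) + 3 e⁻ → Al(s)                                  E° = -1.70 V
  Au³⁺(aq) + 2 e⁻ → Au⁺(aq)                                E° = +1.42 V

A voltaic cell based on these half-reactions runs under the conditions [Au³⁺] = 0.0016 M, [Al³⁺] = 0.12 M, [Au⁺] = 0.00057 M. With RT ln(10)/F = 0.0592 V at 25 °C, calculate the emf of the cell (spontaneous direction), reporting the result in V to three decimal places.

Au³⁺/Au⁺ is the cathode (higher E°), Al³⁺/Al the anode: E°cell = +1.42 − (-1.70) = +3.12 V, n = 6.
Overall: 3 Au³⁺(aq) + 2 Al(s) → 3 Au⁺(aq) + 2 Al³⁺(aq)
Q = [Au⁺]^3·[Al³⁺]^2 / ([Au³⁺]^3); log Q = -3.186.
E = E° − (0.0592/n) log Q = +3.12 − (0.0592/6)(-3.186) = +3.151 V.

+3.151 V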